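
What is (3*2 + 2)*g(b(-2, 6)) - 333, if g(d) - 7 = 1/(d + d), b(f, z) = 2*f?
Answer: -278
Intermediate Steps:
g(d) = 7 + 1/(2*d) (g(d) = 7 + 1/(d + d) = 7 + 1/(2*d))
(3*2 + 2)*g(b(-2, 6)) - 333 = (3*2 + 2)*(7 + 1/(2*((2*(-2))))) - 333 = (6 + 2)*(7 + (½)/(-4)) - 333 = 8*(7 + (½)*(-¼)) - 333 = 8*(7 - ⅛) - 333 = 8*(55/8) - 333 = 55 - 333 = -278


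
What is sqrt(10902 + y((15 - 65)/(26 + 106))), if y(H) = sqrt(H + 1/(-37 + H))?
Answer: sqrt(289022962162968 + 162822*I*sqrt(10751299482))/162822 ≈ 104.41 + 0.0030495*I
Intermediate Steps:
sqrt(10902 + y((15 - 65)/(26 + 106))) = sqrt(10902 + sqrt((1 + ((15 - 65)/(26 + 106))*(-37 + (15 - 65)/(26 + 106)))/(-37 + (15 - 65)/(26 + 106)))) = sqrt(10902 + sqrt((1 + (-50/132)*(-37 - 50/132))/(-37 - 50/132))) = sqrt(10902 + sqrt((1 + (-50*1/132)*(-37 - 50*1/132))/(-37 - 50*1/132))) = sqrt(10902 + sqrt((1 - 25*(-37 - 25/66)/66)/(-37 - 25/66))) = sqrt(10902 + sqrt((1 - 25/66*(-2467/66))/(-2467/66))) = sqrt(10902 + sqrt(-66*(1 + 61675/4356)/2467)) = sqrt(10902 + sqrt(-66/2467*66031/4356)) = sqrt(10902 + sqrt(-66031/162822)) = sqrt(10902 + I*sqrt(10751299482)/162822)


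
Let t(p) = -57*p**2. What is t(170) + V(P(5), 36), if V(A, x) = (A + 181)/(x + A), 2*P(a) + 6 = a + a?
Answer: -62597217/38 ≈ -1.6473e+6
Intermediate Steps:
P(a) = -3 + a (P(a) = -3 + (a + a)/2 = -3 + (2*a)/2 = -3 + a)
V(A, x) = (181 + A)/(A + x)
t(170) + V(P(5), 36) = -57*170**2 + (181 + (-3 + 5))/((-3 + 5) + 36) = -57*28900 + (181 + 2)/(2 + 36) = -1647300 + 183/38 = -62597217/38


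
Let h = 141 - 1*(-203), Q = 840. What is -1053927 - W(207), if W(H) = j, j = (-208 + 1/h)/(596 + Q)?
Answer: -520623003617/493984 ≈ -1.0539e+6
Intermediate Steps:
h = 344 (h = 141 + 203 = 344)
j = -71551/493984 (j = (-208 + 1/344)/(596 + 840) = (-208 + 1/344)/1436 = -71551/344*1/1436 = -71551/493984 ≈ -0.14484)
W(H) = -71551/493984
-1053927 - W(207) = -1053927 - 1*(-71551/493984) = -1053927 + 71551/493984 = -520623003617/493984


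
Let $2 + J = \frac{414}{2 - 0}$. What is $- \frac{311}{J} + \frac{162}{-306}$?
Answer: $- \frac{7132}{3485} \approx -2.0465$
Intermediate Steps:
$J = 205$ ($J = -2 + \frac{414}{2 - 0} = -2 + \frac{414}{2 + 0} = -2 + \frac{414}{2} = -2 + 414 \cdot \frac{1}{2} = -2 + 207 = 205$)
$- \frac{311}{J} + \frac{162}{-306} = - \frac{311}{205} + \frac{162}{-306} = \left(-311\right) \frac{1}{205} + 162 \left(- \frac{1}{306}\right) = - \frac{311}{205} - \frac{9}{17} = - \frac{7132}{3485}$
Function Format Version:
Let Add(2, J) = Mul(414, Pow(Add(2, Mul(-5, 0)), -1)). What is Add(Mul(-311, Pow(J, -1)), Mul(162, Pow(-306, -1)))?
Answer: Rational(-7132, 3485) ≈ -2.0465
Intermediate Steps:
J = 205 (J = Add(-2, Mul(414, Pow(Add(2, Mul(-5, 0)), -1))) = Add(-2, Mul(414, Pow(Add(2, 0), -1))) = Add(-2, Mul(414, Pow(2, -1))) = Add(-2, Mul(414, Rational(1, 2))) = Add(-2, 207) = 205)
Add(Mul(-311, Pow(J, -1)), Mul(162, Pow(-306, -1))) = Add(Mul(-311, Pow(205, -1)), Mul(162, Pow(-306, -1))) = Add(Mul(-311, Rational(1, 205)), Mul(162, Rational(-1, 306))) = Add(Rational(-311, 205), Rational(-9, 17)) = Rational(-7132, 3485)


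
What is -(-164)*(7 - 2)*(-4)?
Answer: -3280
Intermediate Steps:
-(-164)*(7 - 2)*(-4) = -(-164)*5*(-4) = -(-164)*(-20) = -1*3280 = -3280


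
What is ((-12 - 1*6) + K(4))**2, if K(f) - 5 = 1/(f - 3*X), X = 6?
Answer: 33489/196 ≈ 170.86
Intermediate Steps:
K(f) = 5 + 1/(-18 + f) (K(f) = 5 + 1/(f - 3*6) = 5 + 1/(f - 18) = 5 + 1/(-18 + f))
((-12 - 1*6) + K(4))**2 = ((-12 - 1*6) + (-89 + 5*4)/(-18 + 4))**2 = ((-12 - 6) + (-89 + 20)/(-14))**2 = (-18 - 1/14*(-69))**2 = (-18 + 69/14)**2 = (-183/14)**2 = 33489/196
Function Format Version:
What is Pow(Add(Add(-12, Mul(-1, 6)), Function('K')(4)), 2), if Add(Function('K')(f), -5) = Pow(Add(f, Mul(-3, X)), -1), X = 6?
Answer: Rational(33489, 196) ≈ 170.86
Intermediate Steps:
Function('K')(f) = Add(5, Pow(Add(-18, f), -1)) (Function('K')(f) = Add(5, Pow(Add(f, Mul(-3, 6)), -1)) = Add(5, Pow(Add(f, -18), -1)) = Add(5, Pow(Add(-18, f), -1)))
Pow(Add(Add(-12, Mul(-1, 6)), Function('K')(4)), 2) = Pow(Add(Add(-12, Mul(-1, 6)), Mul(Pow(Add(-18, 4), -1), Add(-89, Mul(5, 4)))), 2) = Pow(Add(Add(-12, -6), Mul(Pow(-14, -1), Add(-89, 20))), 2) = Pow(Add(-18, Mul(Rational(-1, 14), -69)), 2) = Pow(Add(-18, Rational(69, 14)), 2) = Pow(Rational(-183, 14), 2) = Rational(33489, 196)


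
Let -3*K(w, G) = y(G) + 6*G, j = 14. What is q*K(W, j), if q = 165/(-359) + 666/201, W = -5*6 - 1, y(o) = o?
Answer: -2242338/24053 ≈ -93.225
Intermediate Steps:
W = -31 (W = -30 - 1 = -31)
K(w, G) = -7*G/3 (K(w, G) = -(G + 6*G)/3 = -7*G/3)
q = 68643/24053 (q = 165*(-1/359) + 666*(1/201) = -165/359 + 222/67 = 68643/24053 ≈ 2.8538)
q*K(W, j) = 68643*(-7/3*14)/24053 = (68643/24053)*(-98/3) = -2242338/24053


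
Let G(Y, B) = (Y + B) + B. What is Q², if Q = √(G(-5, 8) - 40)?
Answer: -29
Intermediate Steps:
G(Y, B) = Y + 2*B (G(Y, B) = (B + Y) + B = Y + 2*B)
Q = I*√29 (Q = √((-5 + 2*8) - 40) = √((-5 + 16) - 40) = √(11 - 40) = √(-29) = I*√29 ≈ 5.3852*I)
Q² = (I*√29)² = -29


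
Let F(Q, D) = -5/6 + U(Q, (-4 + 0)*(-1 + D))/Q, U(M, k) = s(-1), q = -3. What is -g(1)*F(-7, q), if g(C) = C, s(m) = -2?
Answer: 23/42 ≈ 0.54762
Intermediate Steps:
U(M, k) = -2
F(Q, D) = -⅚ - 2/Q (F(Q, D) = -5/6 - 2/Q = -5*⅙ - 2/Q = -⅚ - 2/Q)
-g(1)*F(-7, q) = -(-⅚ - 2/(-7)) = -(-⅚ - 2*(-⅐)) = -(-⅚ + 2/7) = -(-23)/42 = -1*(-23/42) = 23/42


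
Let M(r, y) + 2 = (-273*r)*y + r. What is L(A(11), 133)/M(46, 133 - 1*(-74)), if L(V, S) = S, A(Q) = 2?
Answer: -133/2599462 ≈ -5.1164e-5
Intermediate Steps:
M(r, y) = -2 + r - 273*r*y (M(r, y) = -2 + ((-273*r)*y + r) = -2 + (-273*r*y + r) = -2 + (r - 273*r*y) = -2 + r - 273*r*y)
L(A(11), 133)/M(46, 133 - 1*(-74)) = 133/(-2 + 46 - 273*46*(133 - 1*(-74))) = 133/(-2 + 46 - 273*46*(133 + 74)) = 133/(-2 + 46 - 273*46*207) = 133/(-2 + 46 - 2599506) = 133/(-2599462) = 133*(-1/2599462) = -133/2599462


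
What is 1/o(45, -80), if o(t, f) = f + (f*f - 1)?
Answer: 1/6319 ≈ 0.00015825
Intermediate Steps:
o(t, f) = -1 + f + f² (o(t, f) = f + (f² - 1) = f + (-1 + f²) = -1 + f + f²)
1/o(45, -80) = 1/(-1 - 80 + (-80)²) = 1/(-1 - 80 + 6400) = 1/6319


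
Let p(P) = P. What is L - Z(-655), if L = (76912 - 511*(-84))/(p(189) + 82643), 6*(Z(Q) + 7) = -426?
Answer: 1645183/20708 ≈ 79.447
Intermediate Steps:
Z(Q) = -78 (Z(Q) = -7 + (⅙)*(-426) = -7 - 71 = -78)
L = 29959/20708 (L = (76912 - 511*(-84))/(189 + 82643) = (76912 + 42924)/82832 = 119836*(1/82832) = 29959/20708 ≈ 1.4467)
L - Z(-655) = 29959/20708 - 1*(-78) = 29959/20708 + 78 = 1645183/20708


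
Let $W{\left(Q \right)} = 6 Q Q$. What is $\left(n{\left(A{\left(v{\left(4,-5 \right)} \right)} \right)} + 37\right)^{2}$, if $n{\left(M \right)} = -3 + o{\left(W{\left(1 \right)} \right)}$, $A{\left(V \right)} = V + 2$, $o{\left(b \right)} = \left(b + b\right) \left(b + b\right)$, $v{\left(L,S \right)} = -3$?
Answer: $31684$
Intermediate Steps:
$W{\left(Q \right)} = 6 Q^{2}$
$o{\left(b \right)} = 4 b^{2}$ ($o{\left(b \right)} = 2 b 2 b = 4 b^{2}$)
$A{\left(V \right)} = 2 + V$
$n{\left(M \right)} = 141$ ($n{\left(M \right)} = -3 + 4 \left(6 \cdot 1^{2}\right)^{2} = -3 + 4 \left(6 \cdot 1\right)^{2} = -3 + 4 \cdot 6^{2} = -3 + 4 \cdot 36 = -3 + 144 = 141$)
$\left(n{\left(A{\left(v{\left(4,-5 \right)} \right)} \right)} + 37\right)^{2} = \left(141 + 37\right)^{2} = 178^{2} = 31684$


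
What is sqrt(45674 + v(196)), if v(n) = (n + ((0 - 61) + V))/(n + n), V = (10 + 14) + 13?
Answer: sqrt(8952190)/14 ≈ 213.72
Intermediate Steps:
V = 37 (V = 24 + 13 = 37)
v(n) = (-24 + n)/(2*n) (v(n) = (n + ((0 - 61) + 37))/(n + n) = (n + (-61 + 37))/((2*n)) = (n - 24)*(1/(2*n)) = (-24 + n)*(1/(2*n)) = (-24 + n)/(2*n))
sqrt(45674 + v(196)) = sqrt(45674 + (1/2)*(-24 + 196)/196) = sqrt(45674 + (1/2)*(1/196)*172) = sqrt(45674 + 43/98) = sqrt(4476095/98) = sqrt(8952190)/14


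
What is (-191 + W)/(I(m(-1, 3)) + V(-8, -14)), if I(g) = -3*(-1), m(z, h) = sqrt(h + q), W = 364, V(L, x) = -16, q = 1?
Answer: -173/13 ≈ -13.308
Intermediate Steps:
m(z, h) = sqrt(1 + h) (m(z, h) = sqrt(h + 1) = sqrt(1 + h))
I(g) = 3
(-191 + W)/(I(m(-1, 3)) + V(-8, -14)) = (-191 + 364)/(3 - 16) = 173/(-13) = 173*(-1/13) = -173/13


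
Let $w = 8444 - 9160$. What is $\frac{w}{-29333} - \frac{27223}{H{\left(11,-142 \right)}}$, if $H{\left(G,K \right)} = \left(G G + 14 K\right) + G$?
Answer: $\frac{799861155}{54442048} \approx 14.692$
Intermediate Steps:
$w = -716$ ($w = 8444 - 9160 = -716$)
$H{\left(G,K \right)} = G + G^{2} + 14 K$ ($H{\left(G,K \right)} = \left(G^{2} + 14 K\right) + G = G + G^{2} + 14 K$)
$\frac{w}{-29333} - \frac{27223}{H{\left(11,-142 \right)}} = - \frac{716}{-29333} - \frac{27223}{11 + 11^{2} + 14 \left(-142\right)} = \left(-716\right) \left(- \frac{1}{29333}\right) - \frac{27223}{11 + 121 - 1988} = \frac{716}{29333} - \frac{27223}{-1856} = \frac{716}{29333} - - \frac{27223}{1856} = \frac{716}{29333} + \frac{27223}{1856} = \frac{799861155}{54442048}$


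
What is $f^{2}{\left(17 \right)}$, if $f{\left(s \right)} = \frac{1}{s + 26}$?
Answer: $\frac{1}{1849} \approx 0.00054083$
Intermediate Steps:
$f{\left(s \right)} = \frac{1}{26 + s}$
$f^{2}{\left(17 \right)} = \left(\frac{1}{26 + 17}\right)^{2} = \left(\frac{1}{43}\right)^{2} = \frac{1}{1849}$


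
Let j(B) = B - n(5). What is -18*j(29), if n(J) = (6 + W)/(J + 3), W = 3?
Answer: -2007/4 ≈ -501.75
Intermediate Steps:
n(J) = 9/(3 + J) (n(J) = (6 + 3)/(J + 3) = 9/(3 + J))
j(B) = -9/8 + B (j(B) = B - 9/(3 + 5) = B - 9/8 = -9/8 + B)
-18*j(29) = -18*(-9/8 + 29) = -18*223/8 = -2007/4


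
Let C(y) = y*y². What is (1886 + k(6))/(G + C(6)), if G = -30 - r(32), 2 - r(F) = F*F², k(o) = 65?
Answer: 1951/32952 ≈ 0.059207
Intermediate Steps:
r(F) = 2 - F³ (r(F) = 2 - F*F² = 2 - F³)
C(y) = y³
G = 32736 (G = -30 - (2 - 1*32³) = -30 - (2 - 1*32768) = -30 - (2 - 32768) = -30 - 1*(-32766) = -30 + 32766 = 32736)
(1886 + k(6))/(G + C(6)) = (1886 + 65)/(32736 + 6³) = 1951/(32736 + 216) = 1951/32952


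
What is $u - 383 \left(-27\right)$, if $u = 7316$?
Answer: $17657$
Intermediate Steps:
$u - 383 \left(-27\right) = 7316 - 383 \left(-27\right) = 7316 - -10341 = 7316 + 10341 = 17657$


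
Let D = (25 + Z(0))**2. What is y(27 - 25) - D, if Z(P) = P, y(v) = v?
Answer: -623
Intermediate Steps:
D = 625 (D = (25 + 0)**2 = 25**2 = 625)
y(27 - 25) - D = (27 - 25) - 1*625 = 2 - 625 = -623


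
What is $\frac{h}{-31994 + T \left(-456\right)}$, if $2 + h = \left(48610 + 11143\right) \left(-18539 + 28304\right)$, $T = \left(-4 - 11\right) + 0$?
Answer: $- \frac{583488043}{25154} \approx -23197.0$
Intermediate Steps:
$T = -15$ ($T = -15 + 0 = -15$)
$h = 583488043$ ($h = -2 + \left(48610 + 11143\right) \left(-18539 + 28304\right) = -2 + 59753 \cdot 9765 = -2 + 583488045 = 583488043$)
$\frac{h}{-31994 + T \left(-456\right)} = \frac{583488043}{-31994 - -6840} = \frac{583488043}{-31994 + 6840} = \frac{583488043}{-25154} = 583488043 \left(- \frac{1}{25154}\right) = - \frac{583488043}{25154}$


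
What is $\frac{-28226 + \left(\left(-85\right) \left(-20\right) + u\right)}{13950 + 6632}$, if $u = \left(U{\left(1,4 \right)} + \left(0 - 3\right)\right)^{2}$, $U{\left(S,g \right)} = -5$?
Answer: $- \frac{13231}{10291} \approx -1.2857$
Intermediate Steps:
$u = 64$ ($u = \left(-5 + \left(0 - 3\right)\right)^{2} = \left(-5 - 3\right)^{2} = \left(-8\right)^{2} = 64$)
$\frac{-28226 + \left(\left(-85\right) \left(-20\right) + u\right)}{13950 + 6632} = \frac{-28226 + \left(\left(-85\right) \left(-20\right) + 64\right)}{13950 + 6632} = \frac{-28226 + \left(1700 + 64\right)}{20582} = \left(-28226 + 1764\right) \frac{1}{20582} = \left(-26462\right) \frac{1}{20582} = - \frac{13231}{10291}$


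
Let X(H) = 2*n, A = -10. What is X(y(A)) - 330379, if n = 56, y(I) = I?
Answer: -330267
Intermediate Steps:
X(H) = 112 (X(H) = 2*56 = 112)
X(y(A)) - 330379 = 112 - 330379 = -330267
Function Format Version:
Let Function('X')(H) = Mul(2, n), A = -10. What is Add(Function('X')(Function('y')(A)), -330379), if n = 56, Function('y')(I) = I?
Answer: -330267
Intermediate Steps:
Function('X')(H) = 112 (Function('X')(H) = Mul(2, 56) = 112)
Add(Function('X')(Function('y')(A)), -330379) = Add(112, -330379) = -330267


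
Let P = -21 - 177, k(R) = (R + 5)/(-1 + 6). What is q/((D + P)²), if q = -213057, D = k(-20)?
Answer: -23673/4489 ≈ -5.2736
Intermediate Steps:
k(R) = 1 + R/5 (k(R) = (5 + R)/5 = (5 + R)*(⅕) = 1 + R/5)
P = -198
D = -3 (D = 1 + (⅕)*(-20) = 1 - 4 = -3)
q/((D + P)²) = -213057/(-3 - 198)² = -213057/((-201)²) = -213057/40401 = -213057*1/40401 = -23673/4489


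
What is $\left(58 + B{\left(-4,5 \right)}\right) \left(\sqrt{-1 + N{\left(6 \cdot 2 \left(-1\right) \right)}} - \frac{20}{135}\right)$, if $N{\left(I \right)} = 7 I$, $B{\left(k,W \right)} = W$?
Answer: $- \frac{28}{3} + 63 i \sqrt{85} \approx -9.3333 + 580.83 i$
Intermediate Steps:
$\left(58 + B{\left(-4,5 \right)}\right) \left(\sqrt{-1 + N{\left(6 \cdot 2 \left(-1\right) \right)}} - \frac{20}{135}\right) = \left(58 + 5\right) \left(\sqrt{-1 + 7 \cdot 6 \cdot 2 \left(-1\right)} - \frac{20}{135}\right) = 63 \left(\sqrt{-1 + 7 \cdot 12 \left(-1\right)} - \frac{4}{27}\right) = 63 \left(\sqrt{-1 + 7 \left(-12\right)} - \frac{4}{27}\right) = 63 \left(\sqrt{-1 - 84} - \frac{4}{27}\right) = 63 \left(\sqrt{-85} - \frac{4}{27}\right) = 63 \left(i \sqrt{85} - \frac{4}{27}\right) = 63 \left(- \frac{4}{27} + i \sqrt{85}\right) = - \frac{28}{3} + 63 i \sqrt{85}$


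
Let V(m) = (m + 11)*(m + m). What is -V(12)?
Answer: -552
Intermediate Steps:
V(m) = 2*m*(11 + m) (V(m) = (11 + m)*(2*m) = 2*m*(11 + m))
-V(12) = -2*12*(11 + 12) = -2*12*23 = -1*552 = -552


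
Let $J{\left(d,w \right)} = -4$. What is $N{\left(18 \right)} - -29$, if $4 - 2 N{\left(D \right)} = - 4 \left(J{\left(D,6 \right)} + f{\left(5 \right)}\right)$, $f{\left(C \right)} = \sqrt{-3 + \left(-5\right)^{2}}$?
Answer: $23 + 2 \sqrt{22} \approx 32.381$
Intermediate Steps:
$f{\left(C \right)} = \sqrt{22}$ ($f{\left(C \right)} = \sqrt{-3 + 25} = \sqrt{22}$)
$N{\left(D \right)} = -6 + 2 \sqrt{22}$ ($N{\left(D \right)} = 2 - \frac{\left(-4\right) \left(-4 + \sqrt{22}\right)}{2} = 2 - \frac{16 - 4 \sqrt{22}}{2} = 2 - \left(8 - 2 \sqrt{22}\right) = -6 + 2 \sqrt{22}$)
$N{\left(18 \right)} - -29 = \left(-6 + 2 \sqrt{22}\right) - -29 = \left(-6 + 2 \sqrt{22}\right) + 29 = 23 + 2 \sqrt{22}$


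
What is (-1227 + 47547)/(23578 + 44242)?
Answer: 2316/3391 ≈ 0.68298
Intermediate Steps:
(-1227 + 47547)/(23578 + 44242) = 46320/67820 = 46320*(1/67820) = 2316/3391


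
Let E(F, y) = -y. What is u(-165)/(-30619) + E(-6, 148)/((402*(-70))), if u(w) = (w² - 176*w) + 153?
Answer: -5906981/3214995 ≈ -1.8373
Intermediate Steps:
u(w) = 153 + w² - 176*w
u(-165)/(-30619) + E(-6, 148)/((402*(-70))) = (153 + (-165)² - 176*(-165))/(-30619) + (-1*148)/((402*(-70))) = (153 + 27225 + 29040)*(-1/30619) - 148/(-28140) = 56418*(-1/30619) - 148*(-1/28140) = -56418/30619 + 37/7035 = -5906981/3214995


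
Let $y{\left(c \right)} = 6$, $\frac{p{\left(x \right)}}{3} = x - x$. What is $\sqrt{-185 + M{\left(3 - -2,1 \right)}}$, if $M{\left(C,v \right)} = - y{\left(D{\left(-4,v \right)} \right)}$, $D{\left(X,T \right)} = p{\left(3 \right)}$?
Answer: $i \sqrt{191} \approx 13.82 i$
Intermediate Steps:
$p{\left(x \right)} = 0$ ($p{\left(x \right)} = 3 \left(x - x\right) = 3 \cdot 0 = 0$)
$D{\left(X,T \right)} = 0$
$M{\left(C,v \right)} = -6$ ($M{\left(C,v \right)} = \left(-1\right) 6 = -6$)
$\sqrt{-185 + M{\left(3 - -2,1 \right)}} = \sqrt{-185 - 6} = \sqrt{-191} = i \sqrt{191}$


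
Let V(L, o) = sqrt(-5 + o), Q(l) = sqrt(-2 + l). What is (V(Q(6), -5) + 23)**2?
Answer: (23 + I*sqrt(10))**2 ≈ 519.0 + 145.46*I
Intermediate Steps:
(V(Q(6), -5) + 23)**2 = (sqrt(-5 - 5) + 23)**2 = (sqrt(-10) + 23)**2 = (I*sqrt(10) + 23)**2 = (23 + I*sqrt(10))**2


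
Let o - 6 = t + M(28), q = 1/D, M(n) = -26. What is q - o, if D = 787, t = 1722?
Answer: -1339473/787 ≈ -1702.0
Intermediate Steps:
q = 1/787 ≈ 0.0012706
o = 1702 (o = 6 + (1722 - 26) = 6 + 1696 = 1702)
q - o = 1/787 - 1*1702 = 1/787 - 1702 = -1339473/787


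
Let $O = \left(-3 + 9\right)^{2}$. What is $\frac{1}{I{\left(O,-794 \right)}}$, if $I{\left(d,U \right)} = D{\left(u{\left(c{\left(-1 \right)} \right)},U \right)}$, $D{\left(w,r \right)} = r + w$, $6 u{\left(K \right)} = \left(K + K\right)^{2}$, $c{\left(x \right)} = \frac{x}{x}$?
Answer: $- \frac{3}{2380} \approx -0.0012605$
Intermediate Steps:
$O = 36$ ($O = 6^{2} = 36$)
$c{\left(x \right)} = 1$
$u{\left(K \right)} = \frac{2 K^{2}}{3}$ ($u{\left(K \right)} = \frac{\left(K + K\right)^{2}}{6} = \frac{\left(2 K\right)^{2}}{6} = \frac{4 K^{2}}{6} = \frac{2 K^{2}}{3}$)
$I{\left(d,U \right)} = \frac{2}{3} + U$ ($I{\left(d,U \right)} = U + \frac{2 \cdot 1^{2}}{3} = U + \frac{2}{3} \cdot 1 = U + \frac{2}{3} = \frac{2}{3} + U$)
$\frac{1}{I{\left(O,-794 \right)}} = \frac{1}{\frac{2}{3} - 794} = \frac{1}{- \frac{2380}{3}} = - \frac{3}{2380}$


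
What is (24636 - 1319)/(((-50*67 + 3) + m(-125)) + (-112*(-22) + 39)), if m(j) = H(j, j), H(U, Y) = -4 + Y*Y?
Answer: 3331/2111 ≈ 1.5779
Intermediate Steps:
H(U, Y) = -4 + Y²
m(j) = -4 + j²
(24636 - 1319)/(((-50*67 + 3) + m(-125)) + (-112*(-22) + 39)) = (24636 - 1319)/(((-50*67 + 3) + (-4 + (-125)²)) + (-112*(-22) + 39)) = 23317/(((-3350 + 3) + (-4 + 15625)) + (2464 + 39)) = 23317/((-3347 + 15621) + 2503) = 23317/(12274 + 2503) = 23317/14777 = 23317*(1/14777) = 3331/2111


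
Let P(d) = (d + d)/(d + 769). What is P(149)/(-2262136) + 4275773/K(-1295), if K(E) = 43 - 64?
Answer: -1479874144763627/7268242968 ≈ -2.0361e+5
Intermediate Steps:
K(E) = -21
P(d) = 2*d/(769 + d) (P(d) = (2*d)/(769 + d) = 2*d/(769 + d))
P(149)/(-2262136) + 4275773/K(-1295) = (2*149/(769 + 149))/(-2262136) + 4275773/(-21) = (2*149/918)*(-1/2262136) + 4275773*(-1/21) = (2*149*(1/918))*(-1/2262136) - 4275773/21 = (149/459)*(-1/2262136) - 4275773/21 = -149/1038320424 - 4275773/21 = -1479874144763627/7268242968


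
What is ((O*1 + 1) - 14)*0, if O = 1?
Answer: 0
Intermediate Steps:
((O*1 + 1) - 14)*0 = ((1*1 + 1) - 14)*0 = ((1 + 1) - 14)*0 = (2 - 14)*0 = -12*0 = 0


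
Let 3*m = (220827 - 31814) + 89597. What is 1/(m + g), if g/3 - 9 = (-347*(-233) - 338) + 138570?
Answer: 1/750146 ≈ 1.3331e-6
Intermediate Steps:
m = 92870 (m = ((220827 - 31814) + 89597)/3 = (189013 + 89597)/3 = (1/3)*278610 = 92870)
g = 657276 (g = 27 + 3*((-347*(-233) - 338) + 138570) = 27 + 3*((80851 - 338) + 138570) = 27 + 3*(80513 + 138570) = 27 + 3*219083 = 27 + 657249 = 657276)
1/(m + g) = 1/(92870 + 657276) = 1/750146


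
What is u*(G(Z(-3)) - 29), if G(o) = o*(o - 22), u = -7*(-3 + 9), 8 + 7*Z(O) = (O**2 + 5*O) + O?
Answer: -8916/7 ≈ -1273.7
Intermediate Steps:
Z(O) = -8/7 + O**2/7 + 6*O/7 (Z(O) = -8/7 + ((O**2 + 5*O) + O)/7 = -8/7 + (O**2 + 6*O)/7 = -8/7 + (O**2/7 + 6*O/7) = -8/7 + O**2/7 + 6*O/7)
u = -42 (u = -7*6 = -42)
G(o) = o*(-22 + o)
u*(G(Z(-3)) - 29) = -42*((-8/7 + (1/7)*(-3)**2 + (6/7)*(-3))*(-22 + (-8/7 + (1/7)*(-3)**2 + (6/7)*(-3))) - 29) = -42*((-8/7 + (1/7)*9 - 18/7)*(-22 + (-8/7 + (1/7)*9 - 18/7)) - 29) = -42*((-8/7 + 9/7 - 18/7)*(-22 + (-8/7 + 9/7 - 18/7)) - 29) = -42*(-17*(-22 - 17/7)/7 - 29) = -42*(-17/7*(-171/7) - 29) = -42*(2907/49 - 29) = -42*1486/49 = -8916/7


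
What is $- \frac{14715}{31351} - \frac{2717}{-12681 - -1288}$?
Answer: $- \frac{82467328}{357181943} \approx -0.23088$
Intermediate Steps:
$- \frac{14715}{31351} - \frac{2717}{-12681 - -1288} = \left(-14715\right) \frac{1}{31351} - \frac{2717}{-12681 + 1288} = - \frac{14715}{31351} - \frac{2717}{-11393} = - \frac{14715}{31351} - - \frac{2717}{11393} = - \frac{14715}{31351} + \frac{2717}{11393} = - \frac{82467328}{357181943}$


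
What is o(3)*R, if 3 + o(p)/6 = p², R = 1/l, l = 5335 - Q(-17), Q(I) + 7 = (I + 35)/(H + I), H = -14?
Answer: 279/41405 ≈ 0.0067383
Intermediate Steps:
Q(I) = -7 + (35 + I)/(-14 + I) (Q(I) = -7 + (I + 35)/(-14 + I) = -7 + (35 + I)/(-14 + I))
l = 165620/31 (l = 5335 - (133 - 6*(-17))/(-14 - 17) = 5335 - (133 + 102)/(-31) = 5335 - (-1)*235/31 = 5335 - 1*(-235/31) = 5335 + 235/31 = 165620/31 ≈ 5342.6)
R = 31/165620 (R = 1/(165620/31) = 31/165620 ≈ 0.00018718)
o(p) = -18 + 6*p²
o(3)*R = (-18 + 6*3²)*(31/165620) = (-18 + 6*9)*(31/165620) = (-18 + 54)*(31/165620) = 36*(31/165620) = 279/41405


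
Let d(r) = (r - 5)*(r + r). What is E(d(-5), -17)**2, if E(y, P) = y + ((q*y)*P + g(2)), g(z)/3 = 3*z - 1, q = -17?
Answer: 841870225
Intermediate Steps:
g(z) = -3 + 9*z (g(z) = 3*(3*z - 1) = 3*(-1 + 3*z) = -3 + 9*z)
d(r) = 2*r*(-5 + r) (d(r) = (-5 + r)*(2*r) = 2*r*(-5 + r))
E(y, P) = 15 + y - 17*P*y (E(y, P) = y + ((-17*y)*P + (-3 + 9*2)) = y + (-17*P*y + (-3 + 18)) = y + (-17*P*y + 15) = y + (15 - 17*P*y) = 15 + y - 17*P*y)
E(d(-5), -17)**2 = (15 + 2*(-5)*(-5 - 5) - 17*(-17)*2*(-5)*(-5 - 5))**2 = (15 + 2*(-5)*(-10) - 17*(-17)*2*(-5)*(-10))**2 = (15 + 100 - 17*(-17)*100)**2 = (15 + 100 + 28900)**2 = 29015**2 = 841870225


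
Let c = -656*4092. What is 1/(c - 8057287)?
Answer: -1/10741639 ≈ -9.3096e-8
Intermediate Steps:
c = -2684352
1/(c - 8057287) = 1/(-2684352 - 8057287) = 1/(-10741639) = -1/10741639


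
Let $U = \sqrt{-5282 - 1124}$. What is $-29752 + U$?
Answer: $-29752 + i \sqrt{6406} \approx -29752.0 + 80.037 i$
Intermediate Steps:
$U = i \sqrt{6406}$ ($U = \sqrt{-6406} = i \sqrt{6406} \approx 80.037 i$)
$-29752 + U = -29752 + i \sqrt{6406}$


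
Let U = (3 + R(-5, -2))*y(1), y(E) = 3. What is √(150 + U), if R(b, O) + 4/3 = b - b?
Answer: √155 ≈ 12.450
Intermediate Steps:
R(b, O) = -4/3 (R(b, O) = -4/3 + (b - b) = -4/3 + 0 = -4/3)
U = 5 (U = (3 - 4/3)*3 = (5/3)*3 = 5)
√(150 + U) = √(150 + 5) = √155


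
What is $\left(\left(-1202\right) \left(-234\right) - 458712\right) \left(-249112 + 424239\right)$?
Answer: $-31075235388$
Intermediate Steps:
$\left(\left(-1202\right) \left(-234\right) - 458712\right) \left(-249112 + 424239\right) = \left(281268 - 458712\right) 175127 = \left(-177444\right) 175127 = -31075235388$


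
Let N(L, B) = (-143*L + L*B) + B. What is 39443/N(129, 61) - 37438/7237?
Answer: -679184437/76111529 ≈ -8.9235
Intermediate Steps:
N(L, B) = B - 143*L + B*L (N(L, B) = (-143*L + B*L) + B = B - 143*L + B*L)
39443/N(129, 61) - 37438/7237 = 39443/(61 - 143*129 + 61*129) - 37438/7237 = 39443/(61 - 18447 + 7869) - 37438*1/7237 = 39443/(-10517) - 37438/7237 = 39443*(-1/10517) - 37438/7237 = -39443/10517 - 37438/7237 = -679184437/76111529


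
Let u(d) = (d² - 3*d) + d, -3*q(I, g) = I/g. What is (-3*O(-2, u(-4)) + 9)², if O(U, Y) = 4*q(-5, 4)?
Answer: 16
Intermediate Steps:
q(I, g) = -I/(3*g)
u(d) = d² - 2*d
O(U, Y) = 5/3 (O(U, Y) = 4*(-⅓*(-5)/4) = 4*(-⅓*(-5)*¼) = 4*(5/12) = 5/3)
(-3*O(-2, u(-4)) + 9)² = (-3*5/3 + 9)² = (-5 + 9)² = 4² = 16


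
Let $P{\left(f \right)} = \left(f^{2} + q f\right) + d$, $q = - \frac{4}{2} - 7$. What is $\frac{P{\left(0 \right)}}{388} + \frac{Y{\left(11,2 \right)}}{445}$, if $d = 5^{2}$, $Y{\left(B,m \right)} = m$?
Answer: $\frac{11901}{172660} \approx 0.068927$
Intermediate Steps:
$q = -9$ ($q = \left(-4\right) \frac{1}{2} - 7 = -2 - 7 = -9$)
$d = 25$
$P{\left(f \right)} = 25 + f^{2} - 9 f$ ($P{\left(f \right)} = \left(f^{2} - 9 f\right) + 25 = 25 + f^{2} - 9 f$)
$\frac{P{\left(0 \right)}}{388} + \frac{Y{\left(11,2 \right)}}{445} = \frac{25 + 0^{2} - 0}{388} + \frac{2}{445} = \left(25 + 0 + 0\right) \frac{1}{388} + 2 \cdot \frac{1}{445} = 25 \cdot \frac{1}{388} + \frac{2}{445} = \frac{25}{388} + \frac{2}{445} = \frac{11901}{172660}$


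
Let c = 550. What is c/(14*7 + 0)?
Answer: 275/49 ≈ 5.6122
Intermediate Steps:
c/(14*7 + 0) = 550/(14*7 + 0) = 550/(98 + 0) = 550/98 = 550*(1/98) = 275/49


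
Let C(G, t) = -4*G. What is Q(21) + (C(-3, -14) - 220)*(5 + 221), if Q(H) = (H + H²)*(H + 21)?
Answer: -27604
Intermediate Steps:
Q(H) = (21 + H)*(H + H²) (Q(H) = (H + H²)*(21 + H) = (21 + H)*(H + H²))
Q(21) + (C(-3, -14) - 220)*(5 + 221) = 21*(21 + 21² + 22*21) + (-4*(-3) - 220)*(5 + 221) = 21*(21 + 441 + 462) + (12 - 220)*226 = 21*924 - 208*226 = 19404 - 47008 = -27604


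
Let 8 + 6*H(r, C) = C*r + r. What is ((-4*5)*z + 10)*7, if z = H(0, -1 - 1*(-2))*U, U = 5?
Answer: 3010/3 ≈ 1003.3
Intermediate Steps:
H(r, C) = -4/3 + r/6 + C*r/6 (H(r, C) = -4/3 + (C*r + r)/6 = -4/3 + (r + C*r)/6 = -4/3 + (r/6 + C*r/6) = -4/3 + r/6 + C*r/6)
z = -20/3 (z = (-4/3 + (⅙)*0 + (⅙)*(-1 - 1*(-2))*0)*5 = (-4/3 + 0 + (⅙)*(-1 + 2)*0)*5 = (-4/3 + 0 + (⅙)*1*0)*5 = (-4/3 + 0 + 0)*5 = -4/3*5 = -20/3 ≈ -6.6667)
((-4*5)*z + 10)*7 = (-4*5*(-20/3) + 10)*7 = (-20*(-20/3) + 10)*7 = (400/3 + 10)*7 = (430/3)*7 = 3010/3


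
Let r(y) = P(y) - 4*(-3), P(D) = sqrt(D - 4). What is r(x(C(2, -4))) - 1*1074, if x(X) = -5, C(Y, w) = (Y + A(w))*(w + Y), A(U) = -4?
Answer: -1062 + 3*I ≈ -1062.0 + 3.0*I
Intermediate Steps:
P(D) = sqrt(-4 + D)
C(Y, w) = (-4 + Y)*(Y + w) (C(Y, w) = (Y - 4)*(w + Y) = (-4 + Y)*(Y + w))
r(y) = 12 + sqrt(-4 + y) (r(y) = sqrt(-4 + y) - 4*(-3) = sqrt(-4 + y) + 12 = 12 + sqrt(-4 + y))
r(x(C(2, -4))) - 1*1074 = (12 + sqrt(-4 - 5)) - 1*1074 = (12 + sqrt(-9)) - 1074 = (12 + 3*I) - 1074 = -1062 + 3*I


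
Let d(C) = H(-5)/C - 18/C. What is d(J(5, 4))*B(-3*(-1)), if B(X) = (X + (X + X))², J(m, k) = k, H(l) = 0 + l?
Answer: -1863/4 ≈ -465.75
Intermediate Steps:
H(l) = l
d(C) = -23/C (d(C) = -5/C - 18/C = -23/C)
B(X) = 9*X² (B(X) = (X + 2*X)² = (3*X)² = 9*X²)
d(J(5, 4))*B(-3*(-1)) = (-23/4)*(9*(-3*(-1))²) = (-23*¼)*(9*3²) = -207*9/4 = -23/4*81 = -1863/4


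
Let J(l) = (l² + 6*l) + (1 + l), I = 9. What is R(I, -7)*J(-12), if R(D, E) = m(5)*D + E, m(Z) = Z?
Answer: 2318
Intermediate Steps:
J(l) = 1 + l² + 7*l
R(D, E) = E + 5*D (R(D, E) = 5*D + E = E + 5*D)
R(I, -7)*J(-12) = (-7 + 5*9)*(1 + (-12)² + 7*(-12)) = (-7 + 45)*(1 + 144 - 84) = 38*61 = 2318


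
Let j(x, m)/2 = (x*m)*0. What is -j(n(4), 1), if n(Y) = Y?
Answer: 0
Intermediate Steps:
j(x, m) = 0 (j(x, m) = 2*((x*m)*0) = 2*((m*x)*0) = 2*0 = 0)
-j(n(4), 1) = -1*0 = 0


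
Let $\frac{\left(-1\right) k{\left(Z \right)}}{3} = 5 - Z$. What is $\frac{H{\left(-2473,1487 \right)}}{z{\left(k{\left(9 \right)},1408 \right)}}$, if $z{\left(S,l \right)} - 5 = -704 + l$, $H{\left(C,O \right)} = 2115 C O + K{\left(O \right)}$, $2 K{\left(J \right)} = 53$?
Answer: $- \frac{15555194677}{1418} \approx -1.097 \cdot 10^{7}$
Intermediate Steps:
$K{\left(J \right)} = \frac{53}{2}$ ($K{\left(J \right)} = \frac{1}{2} \cdot 53 = \frac{53}{2}$)
$H{\left(C,O \right)} = \frac{53}{2} + 2115 C O$ ($H{\left(C,O \right)} = 2115 C O + \frac{53}{2} = \frac{53}{2} + 2115 C O$)
$k{\left(Z \right)} = -15 + 3 Z$ ($k{\left(Z \right)} = - 3 \left(5 - Z\right) = -15 + 3 Z$)
$z{\left(S,l \right)} = -699 + l$ ($z{\left(S,l \right)} = 5 + \left(-704 + l\right) = -699 + l$)
$\frac{H{\left(-2473,1487 \right)}}{z{\left(k{\left(9 \right)},1408 \right)}} = \frac{\frac{53}{2} + 2115 \left(-2473\right) 1487}{-699 + 1408} = \frac{\frac{53}{2} - 7777597365}{709} = \left(- \frac{15555194677}{2}\right) \frac{1}{709} = - \frac{15555194677}{1418}$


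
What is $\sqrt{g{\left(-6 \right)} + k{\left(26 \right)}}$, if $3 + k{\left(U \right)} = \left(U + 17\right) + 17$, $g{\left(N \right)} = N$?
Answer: $\sqrt{51} \approx 7.1414$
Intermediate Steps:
$k{\left(U \right)} = 31 + U$ ($k{\left(U \right)} = -3 + \left(\left(U + 17\right) + 17\right) = -3 + \left(\left(17 + U\right) + 17\right) = -3 + \left(34 + U\right) = 31 + U$)
$\sqrt{g{\left(-6 \right)} + k{\left(26 \right)}} = \sqrt{-6 + \left(31 + 26\right)} = \sqrt{-6 + 57} = \sqrt{51}$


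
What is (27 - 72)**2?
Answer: 2025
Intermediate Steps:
(27 - 72)**2 = (-45)**2 = 2025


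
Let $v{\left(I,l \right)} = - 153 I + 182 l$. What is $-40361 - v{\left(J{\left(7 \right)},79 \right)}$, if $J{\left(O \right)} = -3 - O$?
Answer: $-56269$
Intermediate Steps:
$-40361 - v{\left(J{\left(7 \right)},79 \right)} = -40361 - \left(- 153 \left(-3 - 7\right) + 182 \cdot 79\right) = -40361 - \left(- 153 \left(-3 - 7\right) + 14378\right) = -40361 - \left(\left(-153\right) \left(-10\right) + 14378\right) = -40361 - \left(1530 + 14378\right) = -40361 - 15908 = -56269$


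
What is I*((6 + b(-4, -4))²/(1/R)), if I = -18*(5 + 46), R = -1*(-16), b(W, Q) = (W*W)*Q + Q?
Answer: -56460672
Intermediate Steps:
b(W, Q) = Q + Q*W² (b(W, Q) = W²*Q + Q = Q*W² + Q = Q + Q*W²)
R = 16
I = -918 (I = -18*51 = -918)
I*((6 + b(-4, -4))²/(1/R)) = -918*(6 - 4*(1 + (-4)²))²/(1/16) = -918*(6 - 4*(1 + 16))²/1/16 = -918*(6 - 4*17)²*16 = -918*(6 - 68)²*16 = -918*(-62)²*16 = -3528792*16 = -918*61504 = -56460672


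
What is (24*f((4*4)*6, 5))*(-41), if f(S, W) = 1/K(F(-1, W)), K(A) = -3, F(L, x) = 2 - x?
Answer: 328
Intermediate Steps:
f(S, W) = -⅓ (f(S, W) = 1/(-3) = -⅓)
(24*f((4*4)*6, 5))*(-41) = (24*(-⅓))*(-41) = -8*(-41) = 328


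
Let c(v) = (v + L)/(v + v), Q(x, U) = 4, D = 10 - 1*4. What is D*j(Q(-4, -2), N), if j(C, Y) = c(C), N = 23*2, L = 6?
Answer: 15/2 ≈ 7.5000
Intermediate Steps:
N = 46
D = 6 (D = 10 - 4 = 6)
c(v) = (6 + v)/(2*v) (c(v) = (v + 6)/(v + v) = (6 + v)/((2*v)) = (6 + v)*(1/(2*v)) = (6 + v)/(2*v))
j(C, Y) = (6 + C)/(2*C)
D*j(Q(-4, -2), N) = 6*((1/2)*(6 + 4)/4) = 6*((1/2)*(1/4)*10) = 6*(5/4) = 15/2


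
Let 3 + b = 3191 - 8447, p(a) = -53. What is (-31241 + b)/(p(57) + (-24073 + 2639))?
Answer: 36500/21487 ≈ 1.6987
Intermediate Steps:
b = -5259 (b = -3 + (3191 - 8447) = -3 - 5256 = -5259)
(-31241 + b)/(p(57) + (-24073 + 2639)) = (-31241 - 5259)/(-53 + (-24073 + 2639)) = -36500/(-53 - 21434) = -36500/(-21487) = -36500*(-1/21487) = 36500/21487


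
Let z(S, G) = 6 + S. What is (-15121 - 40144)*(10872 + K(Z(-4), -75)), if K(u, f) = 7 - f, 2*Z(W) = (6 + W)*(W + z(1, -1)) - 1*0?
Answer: -605372810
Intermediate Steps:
Z(W) = (6 + W)*(7 + W)/2 (Z(W) = ((6 + W)*(W + (6 + 1)) - 1*0)/2 = ((6 + W)*(W + 7) + 0)/2 = ((6 + W)*(7 + W) + 0)/2 = ((6 + W)*(7 + W))/2 = (6 + W)*(7 + W)/2)
(-15121 - 40144)*(10872 + K(Z(-4), -75)) = (-15121 - 40144)*(10872 + (7 - 1*(-75))) = -55265*(10872 + (7 + 75)) = -55265*(10872 + 82) = -55265*10954 = -605372810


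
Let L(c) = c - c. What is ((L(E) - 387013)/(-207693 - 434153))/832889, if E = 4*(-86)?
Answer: 387013/534586473094 ≈ 7.2395e-7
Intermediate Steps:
E = -344
L(c) = 0
((L(E) - 387013)/(-207693 - 434153))/832889 = ((0 - 387013)/(-207693 - 434153))/832889 = -387013/(-641846)*(1/832889) = -387013*(-1/641846)*(1/832889) = (387013/641846)*(1/832889) = 387013/534586473094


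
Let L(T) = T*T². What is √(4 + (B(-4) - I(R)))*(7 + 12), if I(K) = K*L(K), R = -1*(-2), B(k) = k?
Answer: 76*I ≈ 76.0*I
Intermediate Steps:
L(T) = T³
R = 2
I(K) = K⁴ (I(K) = K*K³ = K⁴)
√(4 + (B(-4) - I(R)))*(7 + 12) = √(4 + (-4 - 1*2⁴))*(7 + 12) = √(4 + (-4 - 1*16))*19 = √(4 + (-4 - 16))*19 = √(4 - 20)*19 = √(-16)*19 = (4*I)*19 = 76*I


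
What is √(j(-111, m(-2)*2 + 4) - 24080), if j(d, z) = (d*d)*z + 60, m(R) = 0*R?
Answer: 4*√1579 ≈ 158.95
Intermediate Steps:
m(R) = 0
j(d, z) = 60 + z*d² (j(d, z) = d²*z + 60 = z*d² + 60 = 60 + z*d²)
√(j(-111, m(-2)*2 + 4) - 24080) = √((60 + (0*2 + 4)*(-111)²) - 24080) = √((60 + (0 + 4)*12321) - 24080) = √((60 + 4*12321) - 24080) = √((60 + 49284) - 24080) = √(49344 - 24080) = √25264 = 4*√1579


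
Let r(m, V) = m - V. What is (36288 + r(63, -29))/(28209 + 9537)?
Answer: 18190/18873 ≈ 0.96381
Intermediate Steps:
(36288 + r(63, -29))/(28209 + 9537) = (36288 + (63 - 1*(-29)))/(28209 + 9537) = (36288 + (63 + 29))/37746 = (36288 + 92)*(1/37746) = 36380*(1/37746) = 18190/18873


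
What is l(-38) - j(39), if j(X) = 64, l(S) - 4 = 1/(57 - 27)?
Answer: -1799/30 ≈ -59.967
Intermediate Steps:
l(S) = 121/30 (l(S) = 4 + 1/(57 - 27) = 4 + 1/30 = 121/30)
l(-38) - j(39) = 121/30 - 1*64 = 121/30 - 64 = -1799/30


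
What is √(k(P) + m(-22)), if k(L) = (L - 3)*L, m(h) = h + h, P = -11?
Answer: √110 ≈ 10.488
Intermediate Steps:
m(h) = 2*h
k(L) = L*(-3 + L) (k(L) = (-3 + L)*L = L*(-3 + L))
√(k(P) + m(-22)) = √(-11*(-3 - 11) + 2*(-22)) = √(-11*(-14) - 44) = √(154 - 44) = √110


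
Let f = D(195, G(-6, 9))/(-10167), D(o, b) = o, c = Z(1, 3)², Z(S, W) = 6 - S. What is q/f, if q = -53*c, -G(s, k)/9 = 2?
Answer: 898085/13 ≈ 69084.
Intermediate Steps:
G(s, k) = -18 (G(s, k) = -9*2 = -18)
c = 25 (c = (6 - 1*1)² = (6 - 1)² = 5² = 25)
f = -65/3389 (f = 195/(-10167) = 195*(-1/10167) = -65/3389 ≈ -0.019180)
q = -1325 (q = -53*25 = -1325)
q/f = -1325/(-65/3389) = -1325*(-3389/65) = 898085/13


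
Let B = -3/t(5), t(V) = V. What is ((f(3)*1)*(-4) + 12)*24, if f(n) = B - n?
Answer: 3168/5 ≈ 633.60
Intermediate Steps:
B = -⅗ (B = -3/5 = -3*⅕ = -⅗ ≈ -0.60000)
f(n) = -⅗ - n
((f(3)*1)*(-4) + 12)*24 = (((-⅗ - 1*3)*1)*(-4) + 12)*24 = (((-⅗ - 3)*1)*(-4) + 12)*24 = (-18/5*1*(-4) + 12)*24 = (-18/5*(-4) + 12)*24 = (72/5 + 12)*24 = (132/5)*24 = 3168/5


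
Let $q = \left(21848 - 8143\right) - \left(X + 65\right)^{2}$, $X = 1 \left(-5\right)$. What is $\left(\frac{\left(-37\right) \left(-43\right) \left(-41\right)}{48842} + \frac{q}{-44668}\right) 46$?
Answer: $- \frac{39183797257}{545418614} \approx -71.842$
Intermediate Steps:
$X = -5$
$q = 10105$ ($q = \left(21848 - 8143\right) - \left(-5 + 65\right)^{2} = \left(21848 - 8143\right) - 60^{2} = 13705 - 3600 = 10105$)
$\left(\frac{\left(-37\right) \left(-43\right) \left(-41\right)}{48842} + \frac{q}{-44668}\right) 46 = \left(\frac{\left(-37\right) \left(-43\right) \left(-41\right)}{48842} + \frac{10105}{-44668}\right) 46 = \left(1591 \left(-41\right) \frac{1}{48842} + 10105 \left(- \frac{1}{44668}\right)\right) 46 = \left(\left(-65231\right) \frac{1}{48842} - \frac{10105}{44668}\right) 46 = \left(- \frac{65231}{48842} - \frac{10105}{44668}\right) 46 = \left(- \frac{1703643359}{1090837228}\right) 46 = - \frac{39183797257}{545418614}$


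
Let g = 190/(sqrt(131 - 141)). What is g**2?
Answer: -3610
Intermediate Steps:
g = -19*I*sqrt(10) (g = 190/(sqrt(-10)) = 190/((I*sqrt(10))) = 190*(-I*sqrt(10)/10) = -19*I*sqrt(10) ≈ -60.083*I)
g**2 = (-19*I*sqrt(10))**2 = -3610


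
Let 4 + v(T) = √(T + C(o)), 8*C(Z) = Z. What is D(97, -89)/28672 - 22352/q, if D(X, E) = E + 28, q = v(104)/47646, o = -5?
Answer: -325708840712069/6680576 - 709988928*√1654/233 ≈ -1.7268e+8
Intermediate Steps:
C(Z) = Z/8
v(T) = -4 + √(-5/8 + T) (v(T) = -4 + √(T + (⅛)*(-5)) = -4 + √(T - 5/8) = -4 + √(-5/8 + T))
q = -2/23823 + √1654/190584 (q = (-4 + √(-10 + 16*104)/4)/47646 = (-4 + √(-10 + 1664)/4)*(1/47646) = (-4 + √1654/4)*(1/47646) = -2/23823 + √1654/190584 ≈ 0.00012944)
D(X, E) = 28 + E
D(97, -89)/28672 - 22352/q = (28 - 89)/28672 - 22352/(-2/23823 + √1654/190584) = -61*1/28672 - 22352/(-2/23823 + √1654/190584) = -61/28672 - 22352/(-2/23823 + √1654/190584)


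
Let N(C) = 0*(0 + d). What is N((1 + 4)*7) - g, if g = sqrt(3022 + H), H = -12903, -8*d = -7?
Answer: -I*sqrt(9881) ≈ -99.403*I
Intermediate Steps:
d = 7/8 (d = -1/8*(-7) = 7/8 ≈ 0.87500)
N(C) = 0 (N(C) = 0*(0 + 7/8) = 0*(7/8) = 0)
g = I*sqrt(9881) (g = sqrt(3022 - 12903) = sqrt(-9881) = I*sqrt(9881) ≈ 99.403*I)
N((1 + 4)*7) - g = 0 - I*sqrt(9881) = -I*sqrt(9881)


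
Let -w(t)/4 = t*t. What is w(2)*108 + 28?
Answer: -1700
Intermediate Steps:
w(t) = -4*t² (w(t) = -4*t*t = -4*t²)
w(2)*108 + 28 = -4*2²*108 + 28 = -4*4*108 + 28 = -16*108 + 28 = -1728 + 28 = -1700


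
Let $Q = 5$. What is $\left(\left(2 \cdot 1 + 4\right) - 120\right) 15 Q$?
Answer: $-8550$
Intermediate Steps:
$\left(\left(2 \cdot 1 + 4\right) - 120\right) 15 Q = \left(\left(2 \cdot 1 + 4\right) - 120\right) 15 \cdot 5 = \left(\left(2 + 4\right) - 120\right) 75 = \left(6 - 120\right) 75 = \left(-114\right) 75 = -8550$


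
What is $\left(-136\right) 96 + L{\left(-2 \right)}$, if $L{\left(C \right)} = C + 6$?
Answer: $-13052$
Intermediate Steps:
$L{\left(C \right)} = 6 + C$
$\left(-136\right) 96 + L{\left(-2 \right)} = \left(-136\right) 96 + \left(6 - 2\right) = -13056 + 4 = -13052$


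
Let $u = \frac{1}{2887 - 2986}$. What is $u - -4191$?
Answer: $\frac{414908}{99} \approx 4191.0$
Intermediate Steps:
$u = - \frac{1}{99}$ ($u = \frac{1}{-99} = - \frac{1}{99} \approx -0.010101$)
$u - -4191 = - \frac{1}{99} - -4191 = - \frac{1}{99} + 4191 = \frac{414908}{99}$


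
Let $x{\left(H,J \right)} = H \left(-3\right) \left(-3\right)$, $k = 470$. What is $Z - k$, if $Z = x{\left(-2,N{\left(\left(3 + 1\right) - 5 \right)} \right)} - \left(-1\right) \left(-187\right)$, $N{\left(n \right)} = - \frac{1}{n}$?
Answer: $-675$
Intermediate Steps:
$x{\left(H,J \right)} = 9 H$ ($x{\left(H,J \right)} = - 3 H \left(-3\right) = 9 H$)
$Z = -205$ ($Z = 9 \left(-2\right) - \left(-1\right) \left(-187\right) = -18 - 187 = -205$)
$Z - k = -205 - 470 = -675$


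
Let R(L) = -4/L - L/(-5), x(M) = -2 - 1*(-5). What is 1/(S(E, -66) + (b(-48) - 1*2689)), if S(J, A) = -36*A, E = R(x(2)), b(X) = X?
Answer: -1/361 ≈ -0.0027701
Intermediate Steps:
x(M) = 3 (x(M) = -2 + 5 = 3)
R(L) = -4/L + L/5 (R(L) = -4/L - L*(-⅕) = -4/L + L/5)
E = -11/15 (E = -4/3 + (⅕)*3 = -4*⅓ + ⅗ = -4/3 + ⅗ = -11/15 ≈ -0.73333)
1/(S(E, -66) + (b(-48) - 1*2689)) = 1/(-36*(-66) + (-48 - 1*2689)) = 1/(2376 + (-48 - 2689)) = 1/(2376 - 2737) = 1/(-361) = -1/361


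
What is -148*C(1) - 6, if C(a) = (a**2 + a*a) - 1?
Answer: -154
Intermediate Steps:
C(a) = -1 + 2*a**2 (C(a) = (a**2 + a**2) - 1 = 2*a**2 - 1 = -1 + 2*a**2)
-148*C(1) - 6 = -148*(-1 + 2*1**2) - 6 = -148*(-1 + 2*1) - 6 = -148*(-1 + 2) - 6 = -148*1 - 6 = -148 - 6 = -154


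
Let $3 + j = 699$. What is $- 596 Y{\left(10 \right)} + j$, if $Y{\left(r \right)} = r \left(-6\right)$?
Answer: $36456$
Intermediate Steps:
$j = 696$ ($j = -3 + 699 = 696$)
$Y{\left(r \right)} = - 6 r$
$- 596 Y{\left(10 \right)} + j = - 596 \left(\left(-6\right) 10\right) + 696 = \left(-596\right) \left(-60\right) + 696 = 35760 + 696 = 36456$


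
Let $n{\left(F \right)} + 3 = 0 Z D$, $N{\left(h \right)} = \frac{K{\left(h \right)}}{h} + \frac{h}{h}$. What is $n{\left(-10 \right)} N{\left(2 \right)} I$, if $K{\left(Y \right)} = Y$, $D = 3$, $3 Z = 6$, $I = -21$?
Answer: $126$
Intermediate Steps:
$Z = 2$ ($Z = \frac{1}{3} \cdot 6 = 2$)
$N{\left(h \right)} = 2$ ($N{\left(h \right)} = \frac{h}{h} + \frac{h}{h} = 1 + 1 = 2$)
$n{\left(F \right)} = -3$ ($n{\left(F \right)} = -3 + 0 \cdot 2 \cdot 3 = -3 + 0 \cdot 3 = -3 + 0 = -3$)
$n{\left(-10 \right)} N{\left(2 \right)} I = \left(-3\right) 2 \left(-21\right) = \left(-6\right) \left(-21\right) = 126$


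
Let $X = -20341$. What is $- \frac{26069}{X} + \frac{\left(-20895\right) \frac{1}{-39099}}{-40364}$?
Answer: $\frac{13713821053763}{10700668068092} \approx 1.2816$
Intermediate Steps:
$- \frac{26069}{X} + \frac{\left(-20895\right) \frac{1}{-39099}}{-40364} = - \frac{26069}{-20341} + \frac{\left(-20895\right) \frac{1}{-39099}}{-40364} = \left(-26069\right) \left(- \frac{1}{20341}\right) + \left(-20895\right) \left(- \frac{1}{39099}\right) \left(- \frac{1}{40364}\right) = \frac{26069}{20341} + \frac{6965}{13033} \left(- \frac{1}{40364}\right) = \frac{26069}{20341} - \frac{6965}{526064012} = \frac{13713821053763}{10700668068092}$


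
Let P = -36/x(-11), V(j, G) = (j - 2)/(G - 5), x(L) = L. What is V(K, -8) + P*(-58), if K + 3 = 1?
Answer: -27100/143 ≈ -189.51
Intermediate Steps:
K = -2 (K = -3 + 1 = -2)
V(j, G) = (-2 + j)/(-5 + G)
P = 36/11 (P = -36/(-11) = -36*(-1/11) = 36/11 ≈ 3.2727)
V(K, -8) + P*(-58) = (-2 - 2)/(-5 - 8) + (36/11)*(-58) = -4/(-13) - 2088/11 = -1/13*(-4) - 2088/11 = 4/13 - 2088/11 = -27100/143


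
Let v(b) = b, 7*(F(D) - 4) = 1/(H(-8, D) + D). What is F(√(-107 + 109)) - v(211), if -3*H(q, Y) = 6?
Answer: -1450/7 - √2/14 ≈ -207.24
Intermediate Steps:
H(q, Y) = -2 (H(q, Y) = -⅓*6 = -2)
F(D) = 4 + 1/(7*(-2 + D))
F(√(-107 + 109)) - v(211) = (-55 + 28*√(-107 + 109))/(7*(-2 + √(-107 + 109))) - 1*211 = (-55 + 28*√2)/(7*(-2 + √2)) - 211 = -211 + (-55 + 28*√2)/(7*(-2 + √2))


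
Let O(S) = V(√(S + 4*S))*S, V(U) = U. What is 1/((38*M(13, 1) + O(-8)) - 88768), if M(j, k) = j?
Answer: I/(2*(-44137*I + 8*√10)) ≈ -1.1328e-5 + 6.4931e-9*I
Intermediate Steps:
O(S) = √5*S^(3/2) (O(S) = √(S + 4*S)*S = √(5*S)*S = (√5*√S)*S = √5*S^(3/2))
1/((38*M(13, 1) + O(-8)) - 88768) = 1/((38*13 + √5*(-8)^(3/2)) - 88768) = 1/((494 + √5*(-16*I*√2)) - 88768) = 1/((494 - 16*I*√10) - 88768) = 1/(-88274 - 16*I*√10)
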